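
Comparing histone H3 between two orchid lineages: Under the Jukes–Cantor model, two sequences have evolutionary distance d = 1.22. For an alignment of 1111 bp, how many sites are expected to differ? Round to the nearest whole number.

669

Invert JC69: p = (3/4)(1 − e^(−4d/3)) = 0.75 × (1 − e^(-1.626667)) = 0.75 × (1 − 0.196584) = 0.602562.
Expected differing sites = pL ≈ 0.602562 × 1111 = 669.446382 ≈ 669.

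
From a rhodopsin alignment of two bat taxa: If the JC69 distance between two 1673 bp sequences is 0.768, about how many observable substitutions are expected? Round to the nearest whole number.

Invert JC69: p = (3/4)(1 − e^(−4d/3)) = 0.75 × (1 − e^(-1.024)) = 0.75 × (1 − 0.359155) = 0.480634.
Expected differing sites = pL ≈ 0.480634 × 1673 = 804.100682 ≈ 804.

804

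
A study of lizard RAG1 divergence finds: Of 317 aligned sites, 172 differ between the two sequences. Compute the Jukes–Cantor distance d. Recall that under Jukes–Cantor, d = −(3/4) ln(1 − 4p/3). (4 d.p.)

0.9640

p = 172/317 ≈ 0.542587.
d = −(3/4) ln(1 − 4p/3) = −0.75 ln(1 − 0.723449) = −0.75 ln(0.276551)
  = −0.75 × (-1.285360) = 0.964020 substitutions/site.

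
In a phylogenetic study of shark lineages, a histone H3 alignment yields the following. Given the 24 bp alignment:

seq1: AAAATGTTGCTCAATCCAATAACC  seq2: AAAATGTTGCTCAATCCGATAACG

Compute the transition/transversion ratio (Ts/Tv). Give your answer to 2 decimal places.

1.00

Transitions are A↔G and C↔T; transversions are all other mismatches.
Transitions: 1. Transversions: 1.
R = 1/1 = 1.00.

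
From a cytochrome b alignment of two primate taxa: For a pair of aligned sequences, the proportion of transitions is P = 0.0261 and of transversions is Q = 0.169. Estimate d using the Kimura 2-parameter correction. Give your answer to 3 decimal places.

Under the Kimura two-parameter model, d = −½ ln(1 − 2P − Q) − ¼ ln(1 − 2Q).
1 − 2P − Q = 0.7788, giving −½ ln(0.7788) = 0.125001.
1 − 2Q = 0.662, giving −¼ ln(0.662) = 0.103122.
d = 0.125001 + 0.103122 = 0.228123.

0.228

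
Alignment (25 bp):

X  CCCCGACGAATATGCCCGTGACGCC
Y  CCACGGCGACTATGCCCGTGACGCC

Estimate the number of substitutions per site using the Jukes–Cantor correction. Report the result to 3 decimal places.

0.131

The sequences differ at 3 of 25 sites (3, 6, 10), so p = 3/25 = 0.12.
d = −(3/4) ln(1 − 4p/3) = −0.75 ln(1 − 0.16) = −0.75 ln(0.84)
  = −0.75 × (-0.174353) = 0.130765 substitutions/site.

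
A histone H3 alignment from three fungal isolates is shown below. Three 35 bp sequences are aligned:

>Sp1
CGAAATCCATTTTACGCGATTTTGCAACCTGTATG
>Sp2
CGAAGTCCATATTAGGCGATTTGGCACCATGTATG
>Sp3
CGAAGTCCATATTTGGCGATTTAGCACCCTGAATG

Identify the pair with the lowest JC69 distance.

Sp1–Sp2: 6/35 differ, p = 0.171, d = 0.195.
Sp1–Sp3: 7/35 differ, p = 0.200, d = 0.233.
Sp2–Sp3: 4/35 differ, p = 0.114, d = 0.124.
The smallest distance is between Sp2 and Sp3.

Sp2 and Sp3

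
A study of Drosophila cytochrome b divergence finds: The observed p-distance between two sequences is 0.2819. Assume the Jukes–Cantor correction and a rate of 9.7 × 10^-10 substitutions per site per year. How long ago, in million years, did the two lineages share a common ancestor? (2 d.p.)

182.24

d = −(3/4) ln(1 − 4p/3) = −0.75 ln(1 − 0.375867) = −0.75 ln(0.624133)
  = −0.75 × (-0.471392) = 0.353544 substitutions/site.
Under a molecular clock d = 2μt, so t = d/(2μ) = 0.353544 / (2 × 9.7 × 10^-10) = 182.24 million years.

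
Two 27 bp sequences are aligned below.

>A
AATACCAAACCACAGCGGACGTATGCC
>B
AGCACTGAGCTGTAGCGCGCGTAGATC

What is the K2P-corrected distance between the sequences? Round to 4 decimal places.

Of 27 sites, 11 differences are transitions and 2 are transversions, so P = 11/27 ≈ 0.407407 and Q = 2/27 ≈ 0.074074.
Under the Kimura two-parameter model, d = −½ ln(1 − 2P − Q) − ¼ ln(1 − 2Q).
1 − 2P − Q = 0.111112, giving −½ ln(0.111112) = 1.098608.
1 − 2Q = 0.851852, giving −¼ ln(0.851852) = 0.040086.
d = 1.098608 + 0.040086 = 1.138694.

1.1387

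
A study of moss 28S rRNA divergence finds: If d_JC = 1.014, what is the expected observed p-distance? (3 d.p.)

0.556

p = (3/4)(1 − e^(−4d/3)) = 0.75 × (1 − e^(-1.352)) = 0.75 × (1 − 0.258722) = 0.555959.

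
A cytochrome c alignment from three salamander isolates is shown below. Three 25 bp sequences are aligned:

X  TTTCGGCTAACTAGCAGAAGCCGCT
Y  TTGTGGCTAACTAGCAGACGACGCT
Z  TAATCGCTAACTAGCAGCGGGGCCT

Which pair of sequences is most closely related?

X–Y: 4/25 differ, p = 0.160, d = 0.180.
X–Z: 9/25 differ, p = 0.360, d = 0.490.
Y–Z: 8/25 differ, p = 0.320, d = 0.417.
The smallest distance is between X and Y.

X and Y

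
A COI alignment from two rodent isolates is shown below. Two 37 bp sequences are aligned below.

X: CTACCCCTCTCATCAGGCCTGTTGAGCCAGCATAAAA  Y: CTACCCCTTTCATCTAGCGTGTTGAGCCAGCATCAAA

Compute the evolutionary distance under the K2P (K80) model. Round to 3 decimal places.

Of 37 sites, 2 differences are transitions and 3 are transversions, so P = 2/37 ≈ 0.054054 and Q = 3/37 ≈ 0.081081.
Under the Kimura two-parameter model, d = −½ ln(1 − 2P − Q) − ¼ ln(1 − 2Q).
1 − 2P − Q = 0.810811, giving −½ ln(0.810811) = 0.104860.
1 − 2Q = 0.837838, giving −¼ ln(0.837838) = 0.044233.
d = 0.104860 + 0.044233 = 0.149093.

0.149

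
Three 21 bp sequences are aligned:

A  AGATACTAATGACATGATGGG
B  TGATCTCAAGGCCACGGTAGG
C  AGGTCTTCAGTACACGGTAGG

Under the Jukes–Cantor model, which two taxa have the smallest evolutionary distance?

B and C

A–B: 9/21 differ, p = 0.429, d = 0.635.
A–C: 9/21 differ, p = 0.429, d = 0.635.
B–C: 6/21 differ, p = 0.286, d = 0.360.
The smallest distance is between B and C.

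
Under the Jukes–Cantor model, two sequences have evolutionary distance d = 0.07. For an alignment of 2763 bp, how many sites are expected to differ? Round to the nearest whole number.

185

Invert JC69: p = (3/4)(1 − e^(−4d/3)) = 0.75 × (1 − e^(-0.093333)) = 0.75 × (1 − 0.910890) = 0.066833.
Expected differing sites = pL ≈ 0.066833 × 2763 = 184.659579 ≈ 185.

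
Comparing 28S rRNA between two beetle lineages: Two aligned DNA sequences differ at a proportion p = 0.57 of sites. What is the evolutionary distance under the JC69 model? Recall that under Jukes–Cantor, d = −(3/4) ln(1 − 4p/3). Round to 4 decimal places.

1.0703

d = −(3/4) ln(1 − 4p/3) = −0.75 ln(1 − 0.76) = −0.75 ln(0.24)
  = −0.75 × (-1.427116) = 1.070337 substitutions/site.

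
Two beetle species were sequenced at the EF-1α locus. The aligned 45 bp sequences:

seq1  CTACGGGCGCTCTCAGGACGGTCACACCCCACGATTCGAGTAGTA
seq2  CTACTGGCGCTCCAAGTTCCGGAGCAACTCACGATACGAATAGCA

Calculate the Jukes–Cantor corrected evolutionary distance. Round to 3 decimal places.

0.402

The sequences differ at 14 of 45 sites, so p = 14/45 ≈ 0.311111.
d = −(3/4) ln(1 − 4p/3) = −0.75 ln(1 − 0.414815) = −0.75 ln(0.585185)
  = −0.75 × (-0.535827) = 0.401870 substitutions/site.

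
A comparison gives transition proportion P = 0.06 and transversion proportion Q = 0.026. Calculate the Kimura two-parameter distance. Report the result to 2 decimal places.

0.09

Under the Kimura two-parameter model, d = −½ ln(1 − 2P − Q) − ¼ ln(1 − 2Q).
1 − 2P − Q = 0.854, giving −½ ln(0.854) = 0.078912.
1 − 2Q = 0.948, giving −¼ ln(0.948) = 0.013350.
d = 0.078912 + 0.013350 = 0.092262.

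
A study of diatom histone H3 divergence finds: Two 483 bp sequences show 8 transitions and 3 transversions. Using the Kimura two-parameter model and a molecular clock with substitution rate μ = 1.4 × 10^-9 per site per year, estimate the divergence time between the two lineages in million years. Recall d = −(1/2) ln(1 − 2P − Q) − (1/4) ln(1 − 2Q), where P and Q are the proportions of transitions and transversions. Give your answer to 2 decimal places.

P = 8/483 ≈ 0.016563 and Q = 3/483 ≈ 0.006211.
Under the Kimura two-parameter model, d = −½ ln(1 − 2P − Q) − ¼ ln(1 − 2Q).
1 − 2P − Q = 0.960663, giving −½ ln(0.960663) = 0.020066.
1 − 2Q = 0.987578, giving −¼ ln(0.987578) = 0.003125.
d = 0.020066 + 0.003125 = 0.023191.
Under a molecular clock d = 2μt, so t = d/(2μ) = 0.023191 / (2 × 1.4 × 10^-9) = 8.28 million years.

8.28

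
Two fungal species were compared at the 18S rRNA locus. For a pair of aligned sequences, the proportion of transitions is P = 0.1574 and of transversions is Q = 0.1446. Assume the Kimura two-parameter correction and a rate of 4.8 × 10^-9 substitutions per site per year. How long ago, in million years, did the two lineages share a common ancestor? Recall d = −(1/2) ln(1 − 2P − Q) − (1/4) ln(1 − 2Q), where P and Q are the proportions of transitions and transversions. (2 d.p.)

40.92

Under the Kimura two-parameter model, d = −½ ln(1 − 2P − Q) − ¼ ln(1 − 2Q).
1 − 2P − Q = 0.5406, giving −½ ln(0.5406) = 0.307538.
1 − 2Q = 0.7108, giving −¼ ln(0.7108) = 0.085341.
d = 0.307538 + 0.085341 = 0.392879.
Under a molecular clock d = 2μt, so t = d/(2μ) = 0.392879 / (2 × 4.8 × 10^-9) = 40.92 million years.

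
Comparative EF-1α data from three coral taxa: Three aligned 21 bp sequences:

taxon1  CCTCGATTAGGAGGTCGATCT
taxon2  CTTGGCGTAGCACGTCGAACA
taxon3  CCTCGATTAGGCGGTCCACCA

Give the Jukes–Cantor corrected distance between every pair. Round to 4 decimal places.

taxon1–taxon2: 8/21 sites differ → p ≈ 0.380952, d = −0.75 ln(1 − 0.507936) = 0.531860 ≈ 0.5319.
taxon1–taxon3: 4/21 sites differ → p ≈ 0.190476, d = −0.75 ln(1 − 0.253968) = 0.219740 ≈ 0.2197.
taxon2–taxon3: 9/21 sites differ → p ≈ 0.428571, d = −0.75 ln(1 − 0.571428) = 0.635472 ≈ 0.6355.

d(taxon1,taxon2) = 0.5319, d(taxon1,taxon3) = 0.2197, d(taxon2,taxon3) = 0.6355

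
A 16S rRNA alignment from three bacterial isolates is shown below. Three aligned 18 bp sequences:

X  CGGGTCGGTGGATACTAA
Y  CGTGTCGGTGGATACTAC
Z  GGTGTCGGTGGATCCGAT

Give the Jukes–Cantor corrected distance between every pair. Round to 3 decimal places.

d(X,Y) = 0.120, d(X,Z) = 0.347, d(Y,Z) = 0.264

X–Y: 2/18 sites differ → p ≈ 0.111111, d = −0.75 ln(1 − 0.148148) = 0.120257 ≈ 0.120.
X–Z: 5/18 sites differ → p ≈ 0.277778, d = −0.75 ln(1 − 0.370371) = 0.346968 ≈ 0.347.
Y–Z: 4/18 sites differ → p ≈ 0.222222, d = −0.75 ln(1 − 0.296296) = 0.263548 ≈ 0.264.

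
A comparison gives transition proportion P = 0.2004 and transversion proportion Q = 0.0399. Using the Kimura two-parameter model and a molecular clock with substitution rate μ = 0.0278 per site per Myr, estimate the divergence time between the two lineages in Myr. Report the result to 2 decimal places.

5.60

Under the Kimura two-parameter model, d = −½ ln(1 − 2P − Q) − ¼ ln(1 − 2Q).
1 − 2P − Q = 0.5593, giving −½ ln(0.5593) = 0.290535.
1 − 2Q = 0.9202, giving −¼ ln(0.9202) = 0.020791.
d = 0.290535 + 0.020791 = 0.311326.
Under a molecular clock d = 2μt, so t = d/(2μ) = 0.311326 / (2 × 0.0278) = 5.60 Myr.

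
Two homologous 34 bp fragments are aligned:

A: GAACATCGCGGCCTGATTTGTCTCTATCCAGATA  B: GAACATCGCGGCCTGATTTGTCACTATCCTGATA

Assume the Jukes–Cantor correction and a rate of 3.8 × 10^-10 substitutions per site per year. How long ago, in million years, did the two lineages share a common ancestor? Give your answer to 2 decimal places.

The sequences differ at 2 of 34 sites (23, 30), so p = 2/34 ≈ 0.058824.
d = −(3/4) ln(1 − 4p/3) = −0.75 ln(1 − 0.078432) = −0.75 ln(0.921568)
  = −0.75 × (-0.081679) = 0.061259 substitutions/site.
Under a molecular clock d = 2μt, so t = d/(2μ) = 0.061259 / (2 × 3.8 × 10^-10) = 80.60 million years.

80.60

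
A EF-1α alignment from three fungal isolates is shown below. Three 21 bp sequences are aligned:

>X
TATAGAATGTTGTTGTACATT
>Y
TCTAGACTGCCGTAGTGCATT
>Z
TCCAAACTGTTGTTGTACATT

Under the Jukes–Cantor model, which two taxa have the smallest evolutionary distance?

X–Y: 6/21 differ, p = 0.286, d = 0.360.
X–Z: 4/21 differ, p = 0.190, d = 0.220.
Y–Z: 6/21 differ, p = 0.286, d = 0.360.
The smallest distance is between X and Z.

X and Z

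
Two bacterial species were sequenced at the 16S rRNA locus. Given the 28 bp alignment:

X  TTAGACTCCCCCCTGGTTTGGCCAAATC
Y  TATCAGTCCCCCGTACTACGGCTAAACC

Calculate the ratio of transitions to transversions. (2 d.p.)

0.57

Transitions are A↔G and C↔T; transversions are all other mismatches.
Transitions: 4. Transversions: 7.
R = 4/7 = 0.571428… ≈ 0.57 (to 2 d.p.).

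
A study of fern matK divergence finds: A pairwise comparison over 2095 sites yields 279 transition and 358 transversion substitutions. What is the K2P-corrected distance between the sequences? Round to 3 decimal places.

P = 279/2095 ≈ 0.133174 and Q = 358/2095 ≈ 0.170883.
Under the Kimura two-parameter model, d = −½ ln(1 − 2P − Q) − ¼ ln(1 − 2Q).
1 − 2P − Q = 0.562769, giving −½ ln(0.562769) = 0.287443.
1 − 2Q = 0.658234, giving −¼ ln(0.658234) = 0.104549.
d = 0.287443 + 0.104549 = 0.391992.

0.392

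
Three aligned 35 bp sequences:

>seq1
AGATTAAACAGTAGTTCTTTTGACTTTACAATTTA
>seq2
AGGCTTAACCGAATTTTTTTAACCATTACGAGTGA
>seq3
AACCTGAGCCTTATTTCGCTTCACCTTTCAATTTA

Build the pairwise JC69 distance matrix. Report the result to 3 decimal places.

d(seq1,seq2) = 0.572, d(seq1,seq3) = 0.513, d(seq2,seq3) = 0.782

seq1–seq2: 14/35 sites differ → p = 0.4, d = −0.75 ln(1 − 0.533333) = 0.571605 ≈ 0.572.
seq1–seq3: 13/35 sites differ → p ≈ 0.371429, d = −0.75 ln(1 − 0.495239) = 0.512753 ≈ 0.513.
seq2–seq3: 17/35 sites differ → p ≈ 0.485714, d = −0.75 ln(1 − 0.647619) = 0.782282 ≈ 0.782.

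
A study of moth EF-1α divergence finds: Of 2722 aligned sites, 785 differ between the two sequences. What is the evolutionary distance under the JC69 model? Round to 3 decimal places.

0.364

p = 785/2722 ≈ 0.288391.
d = −(3/4) ln(1 − 4p/3) = −0.75 ln(1 − 0.384521) = −0.75 ln(0.615479)
  = −0.75 × (-0.485354) = 0.364016 substitutions/site.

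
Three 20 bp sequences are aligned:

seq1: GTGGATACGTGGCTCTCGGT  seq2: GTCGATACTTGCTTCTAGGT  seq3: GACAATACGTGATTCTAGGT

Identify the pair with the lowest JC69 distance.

seq1–seq2: 5/20 differ, p = 0.250, d = 0.304.
seq1–seq3: 6/20 differ, p = 0.300, d = 0.383.
seq2–seq3: 4/20 differ, p = 0.200, d = 0.233.
The smallest distance is between seq2 and seq3.

seq2 and seq3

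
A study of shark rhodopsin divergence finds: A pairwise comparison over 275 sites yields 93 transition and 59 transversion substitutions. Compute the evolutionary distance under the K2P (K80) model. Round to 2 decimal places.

P = 93/275 ≈ 0.338182 and Q = 59/275 ≈ 0.214545.
Under the Kimura two-parameter model, d = −½ ln(1 − 2P − Q) − ¼ ln(1 − 2Q).
1 − 2P − Q = 0.109091, giving −½ ln(0.109091) = 1.107786.
1 − 2Q = 0.57091, giving −¼ ln(0.57091) = 0.140131.
d = 1.107786 + 0.140131 = 1.247917.

1.25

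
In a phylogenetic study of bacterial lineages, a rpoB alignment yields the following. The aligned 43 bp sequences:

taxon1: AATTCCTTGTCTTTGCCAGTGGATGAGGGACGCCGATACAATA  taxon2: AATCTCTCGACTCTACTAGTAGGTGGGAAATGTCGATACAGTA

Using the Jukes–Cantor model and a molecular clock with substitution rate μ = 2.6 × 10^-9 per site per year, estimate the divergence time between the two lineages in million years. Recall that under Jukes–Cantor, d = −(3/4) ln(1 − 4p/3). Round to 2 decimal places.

90.25

The sequences differ at 15 of 43 sites, so p = 15/43 ≈ 0.348837.
d = −(3/4) ln(1 − 4p/3) = −0.75 ln(1 − 0.465116) = −0.75 ln(0.534884)
  = −0.75 × (-0.625705) = 0.469279 substitutions/site.
Under a molecular clock d = 2μt, so t = d/(2μ) = 0.469279 / (2 × 2.6 × 10^-9) = 90.25 million years.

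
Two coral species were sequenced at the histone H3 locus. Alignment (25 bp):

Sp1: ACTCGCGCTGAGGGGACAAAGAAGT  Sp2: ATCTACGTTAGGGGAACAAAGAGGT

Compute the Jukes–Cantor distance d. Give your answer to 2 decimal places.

The sequences differ at 9 of 25 sites (2, 3, 4, 5, 8, 10, 11, 15, 23), so p = 9/25 = 0.36.
d = −(3/4) ln(1 − 4p/3) = −0.75 ln(1 − 0.48) = −0.75 ln(0.52)
  = −0.75 × (-0.653926) = 0.490445 substitutions/site.

0.49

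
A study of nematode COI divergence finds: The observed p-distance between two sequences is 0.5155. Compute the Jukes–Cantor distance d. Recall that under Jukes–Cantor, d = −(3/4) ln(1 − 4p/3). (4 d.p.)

0.8720

d = −(3/4) ln(1 − 4p/3) = −0.75 ln(1 − 0.687333) = −0.75 ln(0.312667)
  = −0.75 × (-1.162617) = 0.871963 substitutions/site.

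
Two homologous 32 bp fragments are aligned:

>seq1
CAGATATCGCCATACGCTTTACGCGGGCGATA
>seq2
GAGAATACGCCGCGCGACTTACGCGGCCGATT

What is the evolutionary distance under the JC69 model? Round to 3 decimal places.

0.460

The sequences differ at 11 of 32 sites, so p = 11/32 = 0.34375.
d = −(3/4) ln(1 − 4p/3) = −0.75 ln(1 − 0.458333) = −0.75 ln(0.541667)
  = −0.75 × (-0.613104) = 0.459828 substitutions/site.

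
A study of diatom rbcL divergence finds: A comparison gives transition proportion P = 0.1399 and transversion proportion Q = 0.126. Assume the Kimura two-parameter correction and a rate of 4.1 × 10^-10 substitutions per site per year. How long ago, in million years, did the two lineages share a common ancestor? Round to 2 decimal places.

405.92

Under the Kimura two-parameter model, d = −½ ln(1 − 2P − Q) − ¼ ln(1 − 2Q).
1 − 2P − Q = 0.5942, giving −½ ln(0.5942) = 0.260270.
1 − 2Q = 0.748, giving −¼ ln(0.748) = 0.072588.
d = 0.260270 + 0.072588 = 0.332858.
Under a molecular clock d = 2μt, so t = d/(2μ) = 0.332858 / (2 × 4.1 × 10^-10) = 405.92 million years.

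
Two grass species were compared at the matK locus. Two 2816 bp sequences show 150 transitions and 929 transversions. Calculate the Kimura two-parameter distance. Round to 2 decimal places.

P = 150/2816 ≈ 0.053267 and Q = 929/2816 ≈ 0.329901.
Under the Kimura two-parameter model, d = −½ ln(1 − 2P − Q) − ¼ ln(1 − 2Q).
1 − 2P − Q = 0.563565, giving −½ ln(0.563565) = 0.286736.
1 − 2Q = 0.340198, giving −¼ ln(0.340198) = 0.269557.
d = 0.286736 + 0.269557 = 0.556293.

0.56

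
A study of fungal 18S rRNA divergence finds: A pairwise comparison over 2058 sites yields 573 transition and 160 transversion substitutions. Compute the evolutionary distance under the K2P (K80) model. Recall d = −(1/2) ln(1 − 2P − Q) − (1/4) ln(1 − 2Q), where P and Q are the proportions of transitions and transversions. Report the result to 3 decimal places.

P = 573/2058 ≈ 0.278426 and Q = 160/2058 ≈ 0.077745.
Under the Kimura two-parameter model, d = −½ ln(1 − 2P − Q) − ¼ ln(1 − 2Q).
1 − 2P − Q = 0.365403, giving −½ ln(0.365403) = 0.503377.
1 − 2Q = 0.84451, giving −¼ ln(0.84451) = 0.042250.
d = 0.503377 + 0.042250 = 0.545627.

0.546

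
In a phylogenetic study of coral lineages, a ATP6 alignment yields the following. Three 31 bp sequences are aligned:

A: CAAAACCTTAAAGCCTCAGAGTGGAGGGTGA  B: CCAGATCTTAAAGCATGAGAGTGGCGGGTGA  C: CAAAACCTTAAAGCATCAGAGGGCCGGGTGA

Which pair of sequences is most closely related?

A–B: 6/31 differ, p = 0.194, d = 0.224.
A–C: 4/31 differ, p = 0.129, d = 0.142.
B–C: 6/31 differ, p = 0.194, d = 0.224.
The smallest distance is between A and C.

A and C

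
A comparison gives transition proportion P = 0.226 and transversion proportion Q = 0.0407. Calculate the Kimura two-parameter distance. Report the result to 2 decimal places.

Under the Kimura two-parameter model, d = −½ ln(1 − 2P − Q) − ¼ ln(1 − 2Q).
1 − 2P − Q = 0.5073, giving −½ ln(0.5073) = 0.339326.
1 − 2Q = 0.9186, giving −¼ ln(0.9186) = 0.021226.
d = 0.339326 + 0.021226 = 0.360552.

0.36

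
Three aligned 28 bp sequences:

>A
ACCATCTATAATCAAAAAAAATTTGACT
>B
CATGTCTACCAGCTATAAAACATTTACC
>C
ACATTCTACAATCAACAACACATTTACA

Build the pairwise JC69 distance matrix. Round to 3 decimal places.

A–B: 13/28 sites differ → p ≈ 0.464286, d = −0.75 ln(1 − 0.619048) = 0.723811 ≈ 0.724.
A–C: 9/28 sites differ → p ≈ 0.321429, d = −0.75 ln(1 − 0.428572) = 0.419713 ≈ 0.420.
B–C: 10/28 sites differ → p ≈ 0.357143, d = −0.75 ln(1 − 0.476191) = 0.484971 ≈ 0.485.

d(A,B) = 0.724, d(A,C) = 0.420, d(B,C) = 0.485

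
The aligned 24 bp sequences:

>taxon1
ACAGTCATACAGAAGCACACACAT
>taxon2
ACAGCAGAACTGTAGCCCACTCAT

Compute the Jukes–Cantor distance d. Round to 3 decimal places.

The sequences differ at 8 of 24 sites (5, 6, 7, 8, 11, 13, 17, 21), so p = 8/24 ≈ 0.333333.
d = −(3/4) ln(1 − 4p/3) = −0.75 ln(1 − 0.444444) = −0.75 ln(0.555556)
  = −0.75 × (-0.587786) = 0.440840 substitutions/site.

0.441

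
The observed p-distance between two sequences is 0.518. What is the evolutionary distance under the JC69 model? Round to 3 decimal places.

0.880

d = −(3/4) ln(1 − 4p/3) = −0.75 ln(1 − 0.690667) = −0.75 ln(0.309333)
  = −0.75 × (-1.173337) = 0.880003 substitutions/site.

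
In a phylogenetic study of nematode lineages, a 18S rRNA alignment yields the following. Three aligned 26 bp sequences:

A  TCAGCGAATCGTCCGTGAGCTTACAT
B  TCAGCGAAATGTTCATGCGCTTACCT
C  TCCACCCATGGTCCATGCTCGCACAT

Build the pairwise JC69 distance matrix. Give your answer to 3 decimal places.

d(A,B) = 0.276, d(A,C) = 0.539, d(B,C) = 0.623

A–B: 6/26 sites differ → p ≈ 0.230769, d = −0.75 ln(1 − 0.307692) = 0.275793 ≈ 0.276.
A–C: 10/26 sites differ → p ≈ 0.384615, d = −0.75 ln(1 − 0.51282) = 0.539341 ≈ 0.539.
B–C: 11/26 sites differ → p ≈ 0.423077, d = −0.75 ln(1 − 0.564103) = 0.622762 ≈ 0.623.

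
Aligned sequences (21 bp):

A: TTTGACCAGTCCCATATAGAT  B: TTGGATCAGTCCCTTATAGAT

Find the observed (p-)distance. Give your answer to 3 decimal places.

The sequences differ at 3 of 21 positions (sites 3, 6, 14).
p = 3/21 = 0.142857… ≈ 0.143 (to 3 d.p.).

0.143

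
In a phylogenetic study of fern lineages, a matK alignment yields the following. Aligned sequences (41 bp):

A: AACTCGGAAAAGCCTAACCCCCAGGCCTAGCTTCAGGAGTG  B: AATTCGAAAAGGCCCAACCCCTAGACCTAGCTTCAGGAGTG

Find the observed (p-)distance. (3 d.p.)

The sequences differ at 6 of 41 positions (sites 3, 7, 11, 15, 22, 25).
p = 6/41 = 0.146341… ≈ 0.146 (to 3 d.p.).

0.146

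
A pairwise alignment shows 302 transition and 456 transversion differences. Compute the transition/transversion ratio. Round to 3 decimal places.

R = 302/456 = 0.662280… ≈ 0.662 (to 3 d.p.).

0.662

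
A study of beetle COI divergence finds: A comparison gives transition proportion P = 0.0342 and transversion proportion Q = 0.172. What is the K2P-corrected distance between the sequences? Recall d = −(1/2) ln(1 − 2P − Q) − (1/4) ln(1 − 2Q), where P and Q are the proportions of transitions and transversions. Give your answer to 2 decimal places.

Under the Kimura two-parameter model, d = −½ ln(1 − 2P − Q) − ¼ ln(1 − 2Q).
1 − 2P − Q = 0.7596, giving −½ ln(0.7596) = 0.137482.
1 − 2Q = 0.656, giving −¼ ln(0.656) = 0.105399.
d = 0.137482 + 0.105399 = 0.242881.

0.24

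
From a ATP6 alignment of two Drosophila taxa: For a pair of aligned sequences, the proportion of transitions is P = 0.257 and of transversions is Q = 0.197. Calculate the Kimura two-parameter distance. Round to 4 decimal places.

0.7459

Under the Kimura two-parameter model, d = −½ ln(1 − 2P − Q) − ¼ ln(1 − 2Q).
1 − 2P − Q = 0.289, giving −½ ln(0.289) = 0.620664.
1 − 2Q = 0.606, giving −¼ ln(0.606) = 0.125219.
d = 0.620664 + 0.125219 = 0.745883.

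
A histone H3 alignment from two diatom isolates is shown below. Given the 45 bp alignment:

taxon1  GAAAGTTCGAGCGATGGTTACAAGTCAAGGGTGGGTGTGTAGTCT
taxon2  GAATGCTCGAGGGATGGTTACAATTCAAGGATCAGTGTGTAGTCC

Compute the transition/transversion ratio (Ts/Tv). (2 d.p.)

Transitions are A↔G and C↔T; transversions are all other mismatches.
Transitions: 4. Transversions: 4.
R = 4/4 = 1.00.

1.00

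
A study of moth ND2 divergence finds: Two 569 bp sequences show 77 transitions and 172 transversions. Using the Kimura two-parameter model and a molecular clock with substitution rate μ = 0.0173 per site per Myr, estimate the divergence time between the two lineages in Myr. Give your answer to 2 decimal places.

19.00

P = 77/569 ≈ 0.135325 and Q = 172/569 ≈ 0.302285.
Under the Kimura two-parameter model, d = −½ ln(1 − 2P − Q) − ¼ ln(1 − 2Q).
1 − 2P − Q = 0.427065, giving −½ ln(0.427065) = 0.425410.
1 − 2Q = 0.39543, giving −¼ ln(0.39543) = 0.231945.
d = 0.425410 + 0.231945 = 0.657355.
Under a molecular clock d = 2μt, so t = d/(2μ) = 0.657355 / (2 × 0.0173) = 19.00 Myr.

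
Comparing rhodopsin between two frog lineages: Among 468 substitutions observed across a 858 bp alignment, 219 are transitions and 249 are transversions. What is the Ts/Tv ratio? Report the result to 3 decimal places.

R = 219/249 = 0.879518… ≈ 0.880 (to 3 d.p.).

0.880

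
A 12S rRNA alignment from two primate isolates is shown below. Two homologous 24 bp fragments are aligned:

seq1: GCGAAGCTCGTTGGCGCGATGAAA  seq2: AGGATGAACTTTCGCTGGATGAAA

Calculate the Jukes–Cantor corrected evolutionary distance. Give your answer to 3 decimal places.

The sequences differ at 9 of 24 sites (1, 2, 5, 7, 8, 10, 13, 16, 17), so p = 9/24 = 0.375.
d = −(3/4) ln(1 − 4p/3) = −0.75 ln(1 − 0.5) = −0.75 ln(0.5)
  = −0.75 × (-0.693147) = 0.519860 substitutions/site.

0.520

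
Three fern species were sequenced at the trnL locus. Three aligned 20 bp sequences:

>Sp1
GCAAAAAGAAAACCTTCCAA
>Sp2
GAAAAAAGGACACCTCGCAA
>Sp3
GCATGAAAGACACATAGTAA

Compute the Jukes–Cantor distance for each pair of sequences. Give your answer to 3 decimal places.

d(Sp1,Sp2) = 0.304, d(Sp1,Sp3) = 0.687, d(Sp2,Sp3) = 0.471

Sp1–Sp2: 5/20 sites differ → p = 0.25, d = −0.75 ln(1 − 0.333333) = 0.304098 ≈ 0.304.
Sp1–Sp3: 9/20 sites differ → p = 0.45, d = −0.75 ln(1 − 0.6) = 0.687218 ≈ 0.687.
Sp2–Sp3: 7/20 sites differ → p = 0.35, d = −0.75 ln(1 − 0.466667) = 0.471457 ≈ 0.471.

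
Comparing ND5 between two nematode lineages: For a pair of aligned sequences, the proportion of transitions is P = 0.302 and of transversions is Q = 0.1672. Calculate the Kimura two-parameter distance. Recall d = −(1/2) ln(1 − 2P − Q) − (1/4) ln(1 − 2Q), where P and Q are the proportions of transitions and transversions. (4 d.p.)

0.8392

Under the Kimura two-parameter model, d = −½ ln(1 − 2P − Q) − ¼ ln(1 − 2Q).
1 − 2P − Q = 0.2288, giving −½ ln(0.2288) = 0.737454.
1 − 2Q = 0.6656, giving −¼ ln(0.6656) = 0.101767.
d = 0.737454 + 0.101767 = 0.839221.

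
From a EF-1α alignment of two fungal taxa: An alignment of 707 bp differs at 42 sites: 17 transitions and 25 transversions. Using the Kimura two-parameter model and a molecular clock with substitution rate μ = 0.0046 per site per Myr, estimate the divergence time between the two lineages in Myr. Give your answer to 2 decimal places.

P = 17/707 ≈ 0.024045 and Q = 25/707 ≈ 0.035361.
Under the Kimura two-parameter model, d = −½ ln(1 − 2P − Q) − ¼ ln(1 − 2Q).
1 − 2P − Q = 0.916549, giving −½ ln(0.916549) = 0.043570.
1 − 2Q = 0.929278, giving −¼ ln(0.929278) = 0.018337.
d = 0.043570 + 0.018337 = 0.061907.
Under a molecular clock d = 2μt, so t = d/(2μ) = 0.061907 / (2 × 0.0046) = 6.73 Myr.

6.73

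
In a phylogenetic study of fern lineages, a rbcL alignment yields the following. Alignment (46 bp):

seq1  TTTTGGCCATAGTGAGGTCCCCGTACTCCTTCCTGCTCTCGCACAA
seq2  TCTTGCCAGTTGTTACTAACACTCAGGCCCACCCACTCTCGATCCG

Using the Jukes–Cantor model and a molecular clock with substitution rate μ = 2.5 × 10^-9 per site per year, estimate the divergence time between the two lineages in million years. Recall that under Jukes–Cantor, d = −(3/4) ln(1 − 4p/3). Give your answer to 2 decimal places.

164.79

The sequences differ at 23 of 46 sites, so p = 23/46 = 0.5.
d = −(3/4) ln(1 − 4p/3) = −0.75 ln(1 − 0.666667) = −0.75 ln(0.333333)
  = −0.75 × (-1.098613) = 0.823960 substitutions/site.
Under a molecular clock d = 2μt, so t = d/(2μ) = 0.823960 / (2 × 2.5 × 10^-9) = 164.79 million years.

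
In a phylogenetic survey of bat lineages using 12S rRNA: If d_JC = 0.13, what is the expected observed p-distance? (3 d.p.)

p = (3/4)(1 − e^(−4d/3)) = 0.75 × (1 − e^(-0.173333)) = 0.75 × (1 − 0.840858) = 0.119357.

0.119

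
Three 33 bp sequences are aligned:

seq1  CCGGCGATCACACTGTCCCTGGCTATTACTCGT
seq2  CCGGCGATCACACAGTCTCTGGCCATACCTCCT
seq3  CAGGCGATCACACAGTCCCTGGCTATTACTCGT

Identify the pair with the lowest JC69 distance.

seq1–seq2: 6/33 differ, p = 0.182, d = 0.208.
seq1–seq3: 2/33 differ, p = 0.061, d = 0.063.
seq2–seq3: 6/33 differ, p = 0.182, d = 0.208.
The smallest distance is between seq1 and seq3.

seq1 and seq3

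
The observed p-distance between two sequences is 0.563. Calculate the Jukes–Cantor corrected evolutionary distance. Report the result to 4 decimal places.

1.0417

d = −(3/4) ln(1 − 4p/3) = −0.75 ln(1 − 0.750667) = −0.75 ln(0.249333)
  = −0.75 × (-1.388966) = 1.041725 substitutions/site.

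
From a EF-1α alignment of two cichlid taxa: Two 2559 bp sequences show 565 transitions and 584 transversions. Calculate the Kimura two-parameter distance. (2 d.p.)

0.71

P = 565/2559 ≈ 0.220789 and Q = 584/2559 ≈ 0.228214.
Under the Kimura two-parameter model, d = −½ ln(1 − 2P − Q) − ¼ ln(1 − 2Q).
1 − 2P − Q = 0.330208, giving −½ ln(0.330208) = 0.554016.
1 − 2Q = 0.543572, giving −¼ ln(0.543572) = 0.152398.
d = 0.554016 + 0.152398 = 0.706414.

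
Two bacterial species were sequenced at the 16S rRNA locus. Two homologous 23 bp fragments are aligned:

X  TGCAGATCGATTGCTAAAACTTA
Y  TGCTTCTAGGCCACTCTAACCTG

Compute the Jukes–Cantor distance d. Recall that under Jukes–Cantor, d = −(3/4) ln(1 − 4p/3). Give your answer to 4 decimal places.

0.8922

The sequences differ at 12 of 23 sites, so p = 12/23 ≈ 0.521739.
d = −(3/4) ln(1 − 4p/3) = −0.75 ln(1 − 0.695652) = −0.75 ln(0.304348)
  = −0.75 × (-1.189583) = 0.892187 substitutions/site.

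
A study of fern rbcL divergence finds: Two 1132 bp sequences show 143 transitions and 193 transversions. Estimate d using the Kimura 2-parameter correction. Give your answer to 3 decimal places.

P = 143/1132 ≈ 0.126325 and Q = 193/1132 ≈ 0.170495.
Under the Kimura two-parameter model, d = −½ ln(1 − 2P − Q) − ¼ ln(1 − 2Q).
1 − 2P − Q = 0.576855, giving −½ ln(0.576855) = 0.275082.
1 − 2Q = 0.65901, giving −¼ ln(0.65901) = 0.104254.
d = 0.275082 + 0.104254 = 0.379336.

0.379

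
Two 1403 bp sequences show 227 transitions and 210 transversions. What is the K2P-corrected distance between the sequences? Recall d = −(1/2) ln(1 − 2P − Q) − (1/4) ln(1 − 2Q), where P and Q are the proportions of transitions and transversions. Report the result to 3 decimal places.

0.409

P = 227/1403 ≈ 0.161796 and Q = 210/1403 ≈ 0.149679.
Under the Kimura two-parameter model, d = −½ ln(1 − 2P − Q) − ¼ ln(1 − 2Q).
1 − 2P − Q = 0.526729, giving −½ ln(0.526729) = 0.320535.
1 − 2Q = 0.700642, giving −¼ ln(0.700642) = 0.088940.
d = 0.320535 + 0.088940 = 0.409475.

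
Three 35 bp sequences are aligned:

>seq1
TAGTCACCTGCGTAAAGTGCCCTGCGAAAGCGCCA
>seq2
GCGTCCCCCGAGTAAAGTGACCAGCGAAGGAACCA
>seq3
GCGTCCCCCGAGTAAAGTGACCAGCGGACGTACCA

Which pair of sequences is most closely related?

seq1–seq2: 10/35 differ, p = 0.286, d = 0.360.
seq1–seq3: 11/35 differ, p = 0.314, d = 0.407.
seq2–seq3: 3/35 differ, p = 0.086, d = 0.091.
The smallest distance is between seq2 and seq3.

seq2 and seq3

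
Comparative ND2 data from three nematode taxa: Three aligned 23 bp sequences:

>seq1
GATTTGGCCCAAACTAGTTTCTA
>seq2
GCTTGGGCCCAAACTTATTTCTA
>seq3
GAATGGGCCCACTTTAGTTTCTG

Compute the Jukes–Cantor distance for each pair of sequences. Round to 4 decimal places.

seq1–seq2: 4/23 sites differ → p ≈ 0.173913, d = −0.75 ln(1 − 0.231884) = 0.197861 ≈ 0.1979.
seq1–seq3: 6/23 sites differ → p ≈ 0.26087, d = −0.75 ln(1 − 0.347827) = 0.320584 ≈ 0.3206.
seq2–seq3: 8/23 sites differ → p ≈ 0.347826, d = −0.75 ln(1 − 0.463768) = 0.467391 ≈ 0.4674.

d(seq1,seq2) = 0.1979, d(seq1,seq3) = 0.3206, d(seq2,seq3) = 0.4674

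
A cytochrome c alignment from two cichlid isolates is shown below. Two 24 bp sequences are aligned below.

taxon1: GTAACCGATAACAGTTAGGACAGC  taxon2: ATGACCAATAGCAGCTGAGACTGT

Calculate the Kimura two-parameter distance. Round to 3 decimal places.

0.638

Of 24 sites, 8 differences are transitions and 1 are transversions, so P = 8/24 ≈ 0.333333 and Q = 1/24 ≈ 0.041667.
Under the Kimura two-parameter model, d = −½ ln(1 − 2P − Q) − ¼ ln(1 − 2Q).
1 − 2P − Q = 0.291667, giving −½ ln(0.291667) = 0.616071.
1 − 2Q = 0.916666, giving −¼ ln(0.916666) = 0.021753.
d = 0.616071 + 0.021753 = 0.637824.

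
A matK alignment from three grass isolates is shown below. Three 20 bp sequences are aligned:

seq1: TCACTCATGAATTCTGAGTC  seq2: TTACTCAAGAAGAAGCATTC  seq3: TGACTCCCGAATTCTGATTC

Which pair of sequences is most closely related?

seq1–seq2: 8/20 differ, p = 0.400, d = 0.572.
seq1–seq3: 4/20 differ, p = 0.200, d = 0.233.
seq2–seq3: 8/20 differ, p = 0.400, d = 0.572.
The smallest distance is between seq1 and seq3.

seq1 and seq3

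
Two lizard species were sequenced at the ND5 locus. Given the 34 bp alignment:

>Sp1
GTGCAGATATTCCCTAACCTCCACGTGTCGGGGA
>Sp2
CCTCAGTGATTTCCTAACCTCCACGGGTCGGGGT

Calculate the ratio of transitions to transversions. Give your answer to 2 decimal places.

0.33

Transitions are A↔G and C↔T; transversions are all other mismatches.
Transitions: 2. Transversions: 6.
R = 2/6 = 0.333333… ≈ 0.33 (to 2 d.p.).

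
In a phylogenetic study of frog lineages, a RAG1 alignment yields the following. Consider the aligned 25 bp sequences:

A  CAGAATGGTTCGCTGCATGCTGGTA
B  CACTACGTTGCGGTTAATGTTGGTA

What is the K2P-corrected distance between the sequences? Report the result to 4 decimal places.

0.4952

Of 25 sites, 2 differences are transitions and 7 are transversions, so P = 2/25 = 0.08 and Q = 7/25 = 0.28.
Under the Kimura two-parameter model, d = −½ ln(1 − 2P − Q) − ¼ ln(1 − 2Q).
1 − 2P − Q = 0.56, giving −½ ln(0.56) = 0.289909.
1 − 2Q = 0.44, giving −¼ ln(0.44) = 0.205245.
d = 0.289909 + 0.205245 = 0.495154.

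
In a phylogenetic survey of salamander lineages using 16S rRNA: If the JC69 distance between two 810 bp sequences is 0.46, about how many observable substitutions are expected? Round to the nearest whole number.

279

Invert JC69: p = (3/4)(1 − e^(−4d/3)) = 0.75 × (1 − e^(-0.613333)) = 0.75 × (1 − 0.541543) = 0.343843.
Expected differing sites = pL ≈ 0.343843 × 810 = 278.51283 ≈ 279.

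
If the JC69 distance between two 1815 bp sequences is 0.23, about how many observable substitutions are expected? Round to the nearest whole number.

Invert JC69: p = (3/4)(1 − e^(−4d/3)) = 0.75 × (1 − e^(-0.306667)) = 0.75 × (1 − 0.735896) = 0.198078.
Expected differing sites = pL ≈ 0.198078 × 1815 = 359.51157 ≈ 360.

360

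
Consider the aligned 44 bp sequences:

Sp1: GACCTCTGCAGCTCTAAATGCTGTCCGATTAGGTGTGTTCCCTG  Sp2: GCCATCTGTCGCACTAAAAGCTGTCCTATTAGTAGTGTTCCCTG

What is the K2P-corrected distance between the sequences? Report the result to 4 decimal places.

0.2419

Of 44 sites, 1 differences are transitions and 8 are transversions, so P = 1/44 ≈ 0.022727 and Q = 8/44 ≈ 0.181818.
Under the Kimura two-parameter model, d = −½ ln(1 − 2P − Q) − ¼ ln(1 − 2Q).
1 − 2P − Q = 0.772728, giving −½ ln(0.772728) = 0.128914.
1 − 2Q = 0.636364, giving −¼ ln(0.636364) = 0.112996.
d = 0.128914 + 0.112996 = 0.241910.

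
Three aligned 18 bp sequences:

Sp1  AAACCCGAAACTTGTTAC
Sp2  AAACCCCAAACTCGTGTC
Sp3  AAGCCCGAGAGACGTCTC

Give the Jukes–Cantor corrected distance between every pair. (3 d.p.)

d(Sp1,Sp2) = 0.264, d(Sp1,Sp3) = 0.548, d(Sp2,Sp3) = 0.441

Sp1–Sp2: 4/18 sites differ → p ≈ 0.222222, d = −0.75 ln(1 − 0.296296) = 0.263548 ≈ 0.264.
Sp1–Sp3: 7/18 sites differ → p ≈ 0.388889, d = −0.75 ln(1 − 0.518519) = 0.548166 ≈ 0.548.
Sp2–Sp3: 6/18 sites differ → p ≈ 0.333333, d = −0.75 ln(1 − 0.444444) = 0.440839 ≈ 0.441.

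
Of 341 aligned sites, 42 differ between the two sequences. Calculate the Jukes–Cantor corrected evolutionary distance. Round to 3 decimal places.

0.135

p = 42/341 ≈ 0.123167.
d = −(3/4) ln(1 − 4p/3) = −0.75 ln(1 − 0.164223) = −0.75 ln(0.835777)
  = −0.75 × (-0.179393) = 0.134545 substitutions/site.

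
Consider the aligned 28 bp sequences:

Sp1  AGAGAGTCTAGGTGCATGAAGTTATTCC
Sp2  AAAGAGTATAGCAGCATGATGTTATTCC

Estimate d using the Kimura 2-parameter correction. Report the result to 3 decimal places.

Of 28 sites, 1 differences are transitions and 4 are transversions, so P = 1/28 ≈ 0.035714 and Q = 4/28 ≈ 0.142857.
Under the Kimura two-parameter model, d = −½ ln(1 − 2P − Q) − ¼ ln(1 − 2Q).
1 − 2P − Q = 0.785715, giving −½ ln(0.785715) = 0.120581.
1 − 2Q = 0.714286, giving −¼ ln(0.714286) = 0.084118.
d = 0.120581 + 0.084118 = 0.204699.

0.205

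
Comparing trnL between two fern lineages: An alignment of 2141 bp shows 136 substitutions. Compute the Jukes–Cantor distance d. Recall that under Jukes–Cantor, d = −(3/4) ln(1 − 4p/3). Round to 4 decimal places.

0.0664

p = 136/2141 ≈ 0.063522.
d = −(3/4) ln(1 − 4p/3) = −0.75 ln(1 − 0.084696) = −0.75 ln(0.915304)
  = −0.75 × (-0.088499) = 0.066374 substitutions/site.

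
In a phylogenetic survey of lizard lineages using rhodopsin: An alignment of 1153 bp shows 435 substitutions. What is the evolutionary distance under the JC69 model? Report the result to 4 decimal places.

p = 435/1153 ≈ 0.377277.
d = −(3/4) ln(1 − 4p/3) = −0.75 ln(1 − 0.503036) = −0.75 ln(0.496964)
  = −0.75 × (-0.699238) = 0.524429 substitutions/site.

0.5244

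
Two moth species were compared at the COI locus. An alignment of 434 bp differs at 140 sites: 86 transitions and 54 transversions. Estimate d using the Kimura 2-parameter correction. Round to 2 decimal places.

P = 86/434 ≈ 0.198157 and Q = 54/434 ≈ 0.124424.
Under the Kimura two-parameter model, d = −½ ln(1 − 2P − Q) − ¼ ln(1 − 2Q).
1 − 2P − Q = 0.479262, giving −½ ln(0.479262) = 0.367754.
1 − 2Q = 0.751152, giving −¼ ln(0.751152) = 0.071537.
d = 0.367754 + 0.071537 = 0.439291.

0.44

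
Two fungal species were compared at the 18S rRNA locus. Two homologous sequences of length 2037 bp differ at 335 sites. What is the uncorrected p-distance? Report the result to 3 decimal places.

0.164

p = 335/2037 = 0.164457… ≈ 0.164 (to 3 d.p.).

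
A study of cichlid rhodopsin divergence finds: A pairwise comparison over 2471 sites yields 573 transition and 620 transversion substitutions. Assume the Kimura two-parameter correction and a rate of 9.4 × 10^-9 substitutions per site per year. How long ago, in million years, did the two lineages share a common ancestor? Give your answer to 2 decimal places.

P = 573/2471 ≈ 0.23189 and Q = 620/2471 ≈ 0.250911.
Under the Kimura two-parameter model, d = −½ ln(1 − 2P − Q) − ¼ ln(1 − 2Q).
1 − 2P − Q = 0.285309, giving −½ ln(0.285309) = 0.627091.
1 − 2Q = 0.498178, giving −¼ ln(0.498178) = 0.174199.
d = 0.627091 + 0.174199 = 0.801290.
Under a molecular clock d = 2μt, so t = d/(2μ) = 0.801290 / (2 × 9.4 × 10^-9) = 42.62 million years.

42.62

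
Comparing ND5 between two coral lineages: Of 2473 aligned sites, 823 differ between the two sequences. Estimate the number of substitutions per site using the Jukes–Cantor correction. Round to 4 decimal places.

0.4399

p = 823/2473 ≈ 0.332794.
d = −(3/4) ln(1 − 4p/3) = −0.75 ln(1 − 0.443725) = −0.75 ln(0.556275)
  = −0.75 × (-0.586493) = 0.439870 substitutions/site.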